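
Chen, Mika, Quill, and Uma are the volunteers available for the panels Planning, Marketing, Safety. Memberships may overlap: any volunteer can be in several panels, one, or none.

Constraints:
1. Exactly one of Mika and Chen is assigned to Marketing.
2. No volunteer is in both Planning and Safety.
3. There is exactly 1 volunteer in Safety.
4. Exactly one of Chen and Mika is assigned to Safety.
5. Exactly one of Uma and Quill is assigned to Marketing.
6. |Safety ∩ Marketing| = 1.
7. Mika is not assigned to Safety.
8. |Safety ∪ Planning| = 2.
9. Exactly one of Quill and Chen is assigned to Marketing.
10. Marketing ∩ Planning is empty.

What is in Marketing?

Marketing = {Chen, Uma}

From (7): Mika ∉ Safety.
(4) (exactly one): Chen ∈ Safety.
(2) (disjoint): Chen ∉ Planning.
(3): Safety already has 1, so the rest are out.
Suppose Chen ∉ Marketing: no assignment then satisfies all the clues, so Chen ∈ Marketing.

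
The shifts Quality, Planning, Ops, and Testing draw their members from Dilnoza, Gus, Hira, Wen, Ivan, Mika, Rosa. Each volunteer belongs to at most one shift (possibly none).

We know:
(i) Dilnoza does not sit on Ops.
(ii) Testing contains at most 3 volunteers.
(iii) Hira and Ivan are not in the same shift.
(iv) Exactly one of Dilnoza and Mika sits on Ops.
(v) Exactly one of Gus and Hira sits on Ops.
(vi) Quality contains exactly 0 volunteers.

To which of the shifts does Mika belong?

From (i): Dilnoza ∉ Ops.
(iv) (exactly one): Mika ∈ Ops.
(vi): Quality already has 0, so the rest are out.

Mika: Ops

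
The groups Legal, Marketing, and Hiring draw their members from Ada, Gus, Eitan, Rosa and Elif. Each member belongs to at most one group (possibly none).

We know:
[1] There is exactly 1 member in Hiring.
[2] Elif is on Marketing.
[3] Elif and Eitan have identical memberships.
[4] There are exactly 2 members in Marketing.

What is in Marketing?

From (2): Elif ∈ Marketing.
(3): Eitan matches Elif: Eitan ∉ Legal.
(3): Eitan matches Elif: Eitan ∈ Marketing.
(4): Marketing already has 2, so the rest are out.

Marketing = {Eitan, Elif}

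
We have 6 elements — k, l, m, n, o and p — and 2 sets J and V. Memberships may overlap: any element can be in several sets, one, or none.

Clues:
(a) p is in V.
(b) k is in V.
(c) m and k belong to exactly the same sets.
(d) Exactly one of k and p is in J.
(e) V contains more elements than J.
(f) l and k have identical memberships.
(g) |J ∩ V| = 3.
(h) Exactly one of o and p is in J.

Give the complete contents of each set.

J = {k, l, m, o}; V = {k, l, m, n, p}

From (a): p ∈ V.
From (b): k ∈ V.
(c): m matches k: m ∈ V.
(f): l matches k: l ∈ V.
Suppose k ∉ J: no assignment then satisfies all the clues, so k ∈ J.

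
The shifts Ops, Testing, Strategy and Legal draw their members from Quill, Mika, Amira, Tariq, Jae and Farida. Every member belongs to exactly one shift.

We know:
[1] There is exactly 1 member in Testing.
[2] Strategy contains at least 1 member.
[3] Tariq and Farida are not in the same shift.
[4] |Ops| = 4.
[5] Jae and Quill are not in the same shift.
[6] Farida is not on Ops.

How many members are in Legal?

0

From (6): Farida ∉ Ops.
Suppose Quill ∈ Legal: no assignment then satisfies all the clues, so Quill ∉ Legal.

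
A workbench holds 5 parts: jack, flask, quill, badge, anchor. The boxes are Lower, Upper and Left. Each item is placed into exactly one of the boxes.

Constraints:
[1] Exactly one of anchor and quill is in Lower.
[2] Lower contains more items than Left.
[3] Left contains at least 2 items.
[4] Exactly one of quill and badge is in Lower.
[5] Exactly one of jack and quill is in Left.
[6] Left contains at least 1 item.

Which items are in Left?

Left = {flask, quill}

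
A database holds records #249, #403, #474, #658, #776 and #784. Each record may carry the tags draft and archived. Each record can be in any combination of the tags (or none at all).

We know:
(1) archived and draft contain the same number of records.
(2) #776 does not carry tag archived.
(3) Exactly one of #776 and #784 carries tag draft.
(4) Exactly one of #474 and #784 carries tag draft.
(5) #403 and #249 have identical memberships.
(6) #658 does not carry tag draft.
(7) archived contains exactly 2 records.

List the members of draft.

draft = {#474, #776}

From (2): #776 ∉ archived.
From (6): #658 ∉ draft.
Suppose #249 ∈ draft: no assignment then satisfies all the clues, so #249 ∉ draft.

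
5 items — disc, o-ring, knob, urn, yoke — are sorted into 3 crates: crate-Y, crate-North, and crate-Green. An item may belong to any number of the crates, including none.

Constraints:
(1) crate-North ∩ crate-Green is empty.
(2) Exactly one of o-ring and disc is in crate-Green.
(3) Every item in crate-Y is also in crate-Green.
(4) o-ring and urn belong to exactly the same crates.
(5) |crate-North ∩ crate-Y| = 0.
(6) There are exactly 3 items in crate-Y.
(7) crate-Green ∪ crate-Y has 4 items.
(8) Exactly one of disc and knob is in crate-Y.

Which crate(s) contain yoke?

yoke: crate-Green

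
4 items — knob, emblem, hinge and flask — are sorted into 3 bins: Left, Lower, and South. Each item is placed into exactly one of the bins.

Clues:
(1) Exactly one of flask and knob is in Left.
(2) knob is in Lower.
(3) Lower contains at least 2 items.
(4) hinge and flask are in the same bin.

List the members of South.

From (2): knob ∈ Lower.
(1) (exactly one): flask ∈ Left.
(4): hinge matches flask: hinge ∈ Left.
(3): only 2 candidates remain for Lower, so all are in.

South = {}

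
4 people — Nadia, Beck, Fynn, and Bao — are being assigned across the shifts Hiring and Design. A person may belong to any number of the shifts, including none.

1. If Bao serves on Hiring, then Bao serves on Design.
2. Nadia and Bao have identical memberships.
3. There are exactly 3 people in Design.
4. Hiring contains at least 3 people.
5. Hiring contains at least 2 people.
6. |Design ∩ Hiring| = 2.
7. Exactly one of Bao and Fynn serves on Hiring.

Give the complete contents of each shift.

Hiring = {Bao, Beck, Nadia}; Design = {Bao, Fynn, Nadia}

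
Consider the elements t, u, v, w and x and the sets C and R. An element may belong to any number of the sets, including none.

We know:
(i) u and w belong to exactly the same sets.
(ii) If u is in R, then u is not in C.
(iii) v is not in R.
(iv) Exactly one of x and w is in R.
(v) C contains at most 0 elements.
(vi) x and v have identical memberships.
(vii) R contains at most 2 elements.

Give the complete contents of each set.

From (iii): v ∉ R.
(v): C already has 0, so the rest are out.
(vi): x matches v: x ∉ R.
(iv) (exactly one): w ∈ R.
(i): u matches w: u ∈ R.
(vii): R already has 2, so the rest are out.

C = {}; R = {u, w}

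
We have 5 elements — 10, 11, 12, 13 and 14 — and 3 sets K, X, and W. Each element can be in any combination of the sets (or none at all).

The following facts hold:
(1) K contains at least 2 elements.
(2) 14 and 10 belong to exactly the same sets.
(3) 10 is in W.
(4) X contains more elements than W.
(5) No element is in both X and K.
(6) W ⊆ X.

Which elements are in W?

W = {10, 14}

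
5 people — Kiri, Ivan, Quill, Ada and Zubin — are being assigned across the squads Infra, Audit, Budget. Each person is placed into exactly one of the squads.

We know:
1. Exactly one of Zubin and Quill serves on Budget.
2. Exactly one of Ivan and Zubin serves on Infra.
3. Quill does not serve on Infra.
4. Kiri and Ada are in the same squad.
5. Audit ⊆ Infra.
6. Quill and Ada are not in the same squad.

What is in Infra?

Infra = {Ada, Kiri, Zubin}

From (3): Quill ∉ Infra.
(5) contrapositive: Quill ∉ Audit.
Only one squad left: Quill ∈ Budget.
(1) (exactly one): Zubin ∉ Budget.
(6): Ada ∉ Budget.
(4): Kiri matches Ada: Kiri ∉ Budget.
Suppose Kiri ∉ Infra: no assignment then satisfies all the clues, so Kiri ∈ Infra.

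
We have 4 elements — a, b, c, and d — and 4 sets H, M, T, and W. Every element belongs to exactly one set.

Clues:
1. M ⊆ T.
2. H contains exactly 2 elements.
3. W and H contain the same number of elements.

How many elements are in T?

0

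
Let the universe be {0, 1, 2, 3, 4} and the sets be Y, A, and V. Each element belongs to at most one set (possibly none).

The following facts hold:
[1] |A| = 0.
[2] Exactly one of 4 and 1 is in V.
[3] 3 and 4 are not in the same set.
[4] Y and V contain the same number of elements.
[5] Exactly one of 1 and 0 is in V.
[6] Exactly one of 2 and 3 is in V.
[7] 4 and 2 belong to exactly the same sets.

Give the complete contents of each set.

Y = {2, 4}; A = {}; V = {1, 3}

(1): A already has 0, so the rest are out.
Suppose 0 ∈ Y: no assignment then satisfies all the clues, so 0 ∉ Y.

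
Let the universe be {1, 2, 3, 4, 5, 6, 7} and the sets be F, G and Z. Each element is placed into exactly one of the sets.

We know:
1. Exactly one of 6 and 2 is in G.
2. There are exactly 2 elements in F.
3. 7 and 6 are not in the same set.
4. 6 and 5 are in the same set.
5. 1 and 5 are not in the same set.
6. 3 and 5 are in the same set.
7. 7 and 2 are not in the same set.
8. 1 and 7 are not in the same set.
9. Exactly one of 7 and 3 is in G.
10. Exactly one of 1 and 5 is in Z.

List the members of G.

G = {3, 5, 6}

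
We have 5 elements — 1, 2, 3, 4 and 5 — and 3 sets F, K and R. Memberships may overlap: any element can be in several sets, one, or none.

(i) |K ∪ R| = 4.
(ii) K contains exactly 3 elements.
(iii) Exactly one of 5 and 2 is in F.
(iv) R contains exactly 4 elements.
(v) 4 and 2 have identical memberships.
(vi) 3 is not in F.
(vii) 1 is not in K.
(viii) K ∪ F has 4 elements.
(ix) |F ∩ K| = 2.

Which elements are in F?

From (vi): 3 ∉ F.
From (vii): 1 ∉ K.
Suppose 1 ∉ F: no assignment then satisfies all the clues, so 1 ∈ F.

F = {1, 2, 4}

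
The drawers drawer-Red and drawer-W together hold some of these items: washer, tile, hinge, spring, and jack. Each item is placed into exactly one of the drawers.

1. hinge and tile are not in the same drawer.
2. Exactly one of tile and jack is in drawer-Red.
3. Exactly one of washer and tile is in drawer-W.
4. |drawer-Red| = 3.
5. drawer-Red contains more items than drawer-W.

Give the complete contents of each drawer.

drawer-Red = {hinge, jack, washer}; drawer-W = {spring, tile}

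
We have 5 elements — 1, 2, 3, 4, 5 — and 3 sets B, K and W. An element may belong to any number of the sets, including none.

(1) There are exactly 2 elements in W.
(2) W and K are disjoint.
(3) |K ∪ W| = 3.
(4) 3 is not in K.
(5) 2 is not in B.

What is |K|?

1

From (4): 3 ∉ K.
From (5): 2 ∉ B.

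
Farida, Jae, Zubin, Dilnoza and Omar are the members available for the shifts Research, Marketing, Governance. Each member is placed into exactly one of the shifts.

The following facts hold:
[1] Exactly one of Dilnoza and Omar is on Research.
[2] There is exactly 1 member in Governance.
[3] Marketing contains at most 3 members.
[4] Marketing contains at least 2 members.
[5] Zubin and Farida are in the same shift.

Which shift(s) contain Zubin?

Zubin: Marketing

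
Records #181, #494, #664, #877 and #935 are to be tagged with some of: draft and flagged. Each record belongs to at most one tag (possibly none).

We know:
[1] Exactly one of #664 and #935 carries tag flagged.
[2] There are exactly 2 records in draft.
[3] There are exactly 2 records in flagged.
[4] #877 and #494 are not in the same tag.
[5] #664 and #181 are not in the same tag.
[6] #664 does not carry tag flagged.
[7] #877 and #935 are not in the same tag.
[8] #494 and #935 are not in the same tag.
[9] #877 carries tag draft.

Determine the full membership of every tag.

draft = {#664, #877}; flagged = {#181, #935}

From (6): #664 ∉ flagged.
From (9): #877 ∈ draft.
(1) (exactly one): #935 ∈ flagged.
(4): #494 ∉ draft.
(8): #494 ∉ flagged.
(3): only 2 candidates remain for flagged, so all are in.
(2): only 2 candidates remain for draft, so all are in.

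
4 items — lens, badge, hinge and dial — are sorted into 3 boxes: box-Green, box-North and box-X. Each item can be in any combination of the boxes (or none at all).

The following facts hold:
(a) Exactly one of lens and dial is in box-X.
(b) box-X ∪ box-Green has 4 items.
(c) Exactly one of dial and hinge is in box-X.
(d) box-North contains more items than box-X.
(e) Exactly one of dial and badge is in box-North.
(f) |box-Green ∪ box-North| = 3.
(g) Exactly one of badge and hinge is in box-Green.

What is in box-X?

box-X = {badge, dial}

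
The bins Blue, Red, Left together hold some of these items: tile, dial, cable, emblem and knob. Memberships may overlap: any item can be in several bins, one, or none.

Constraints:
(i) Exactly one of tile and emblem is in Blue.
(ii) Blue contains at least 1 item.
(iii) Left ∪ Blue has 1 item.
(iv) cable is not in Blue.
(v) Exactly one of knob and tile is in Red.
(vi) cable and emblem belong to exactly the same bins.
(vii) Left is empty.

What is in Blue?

Blue = {tile}

From (iv): cable ∉ Blue.
(vi): emblem matches cable: emblem ∉ Blue.
(vii): Left already has 0, so the rest are out.
(i) (exactly one): tile ∈ Blue.
Suppose dial ∈ Blue: no assignment then satisfies all the clues, so dial ∉ Blue.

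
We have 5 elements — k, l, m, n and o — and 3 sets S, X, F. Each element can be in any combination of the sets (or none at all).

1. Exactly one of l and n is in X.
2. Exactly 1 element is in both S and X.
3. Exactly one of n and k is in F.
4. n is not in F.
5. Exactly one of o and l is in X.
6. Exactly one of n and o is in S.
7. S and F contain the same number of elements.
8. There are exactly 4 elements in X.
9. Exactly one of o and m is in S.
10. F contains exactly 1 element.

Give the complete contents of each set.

From (4): n ∉ F.
(3) (exactly one): k ∈ F.
(10): F already has 1, so the rest are out.
Suppose k ∈ S: no assignment then satisfies all the clues, so k ∉ S.

S = {o}; X = {k, m, n, o}; F = {k}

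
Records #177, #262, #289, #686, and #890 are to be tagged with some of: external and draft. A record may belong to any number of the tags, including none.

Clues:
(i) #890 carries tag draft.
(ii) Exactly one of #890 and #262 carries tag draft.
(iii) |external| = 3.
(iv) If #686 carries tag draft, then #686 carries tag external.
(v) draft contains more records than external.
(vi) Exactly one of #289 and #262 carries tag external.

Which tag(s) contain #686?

From (i): #890 ∈ draft.
(ii) (exactly one): #262 ∉ draft.
Suppose #686 ∉ external: no assignment then satisfies all the clues, so #686 ∈ external.

#686: draft, external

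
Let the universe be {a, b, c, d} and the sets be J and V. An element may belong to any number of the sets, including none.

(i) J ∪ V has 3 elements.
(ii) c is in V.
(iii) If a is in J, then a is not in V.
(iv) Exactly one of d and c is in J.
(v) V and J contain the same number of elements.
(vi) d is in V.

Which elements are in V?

V = {c, d}

From (ii): c ∈ V.
From (vi): d ∈ V.
Suppose a ∈ V: no assignment then satisfies all the clues, so a ∉ V.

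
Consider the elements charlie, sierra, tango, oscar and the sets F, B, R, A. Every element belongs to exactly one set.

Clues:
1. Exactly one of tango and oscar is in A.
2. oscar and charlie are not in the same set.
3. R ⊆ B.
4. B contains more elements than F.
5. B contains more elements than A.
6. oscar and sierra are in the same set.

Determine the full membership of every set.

F = {charlie}; B = {oscar, sierra}; R = {}; A = {tango}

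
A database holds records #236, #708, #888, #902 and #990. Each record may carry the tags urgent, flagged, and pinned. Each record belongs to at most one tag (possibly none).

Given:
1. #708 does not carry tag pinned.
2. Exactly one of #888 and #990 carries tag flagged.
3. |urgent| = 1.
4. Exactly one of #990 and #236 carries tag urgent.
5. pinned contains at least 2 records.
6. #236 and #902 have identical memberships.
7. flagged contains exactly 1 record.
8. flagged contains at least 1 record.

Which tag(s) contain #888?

#888: flagged

From (1): #708 ∉ pinned.
Suppose #888 ∈ urgent: no assignment then satisfies all the clues, so #888 ∉ urgent.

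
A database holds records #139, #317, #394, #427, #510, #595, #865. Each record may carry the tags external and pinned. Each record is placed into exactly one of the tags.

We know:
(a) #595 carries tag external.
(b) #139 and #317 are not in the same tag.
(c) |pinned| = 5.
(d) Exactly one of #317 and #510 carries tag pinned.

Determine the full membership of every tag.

external = {#317, #595}; pinned = {#139, #394, #427, #510, #865}

From (a): #595 ∈ external.
Suppose #139 ∈ external: no assignment then satisfies all the clues, so #139 ∉ external.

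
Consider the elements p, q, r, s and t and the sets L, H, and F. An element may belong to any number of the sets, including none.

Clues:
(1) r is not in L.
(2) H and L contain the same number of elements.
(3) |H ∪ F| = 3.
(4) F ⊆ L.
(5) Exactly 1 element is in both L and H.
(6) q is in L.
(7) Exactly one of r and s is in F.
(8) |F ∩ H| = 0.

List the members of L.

L = {q, s}

From (1): r ∉ L.
From (6): q ∈ L.
(4) contrapositive: r ∉ F.
(7) (exactly one): s ∈ F.
(4) with s ∈ F: s ∈ L.
Suppose p ∈ L: no assignment then satisfies all the clues, so p ∉ L.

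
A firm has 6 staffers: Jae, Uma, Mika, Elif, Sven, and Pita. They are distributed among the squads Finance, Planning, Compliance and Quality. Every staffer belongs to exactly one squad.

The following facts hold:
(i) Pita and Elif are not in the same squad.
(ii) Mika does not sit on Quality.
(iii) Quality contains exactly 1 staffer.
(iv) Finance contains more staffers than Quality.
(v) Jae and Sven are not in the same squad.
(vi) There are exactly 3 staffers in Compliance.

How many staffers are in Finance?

2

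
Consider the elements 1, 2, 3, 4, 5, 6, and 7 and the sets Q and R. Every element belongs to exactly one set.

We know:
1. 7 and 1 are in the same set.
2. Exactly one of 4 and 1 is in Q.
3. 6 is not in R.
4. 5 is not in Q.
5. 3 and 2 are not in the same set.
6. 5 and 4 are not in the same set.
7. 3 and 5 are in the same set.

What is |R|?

4

From (3): 6 ∉ R.
From (4): 5 ∉ Q.
(7): 3 matches 5: 3 ∉ Q.
Only one set left: 3 ∈ R.
Only one set left: 5 ∈ R.
Only one set left: 6 ∈ Q.
(5): 2 ∉ R.
(6): 4 ∉ R.
Only one set left: 2 ∈ Q.
Only one set left: 4 ∈ Q.
(2) (exactly one): 1 ∉ Q.
(1): 7 matches 1: 7 ∈ R.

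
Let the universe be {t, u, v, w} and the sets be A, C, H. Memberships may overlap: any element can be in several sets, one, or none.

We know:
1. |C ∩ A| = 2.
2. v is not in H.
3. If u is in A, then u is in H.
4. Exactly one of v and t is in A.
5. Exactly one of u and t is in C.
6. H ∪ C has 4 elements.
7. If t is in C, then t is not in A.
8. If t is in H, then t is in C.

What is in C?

C = {t, v, w}

From (2): v ∉ H.
Suppose t ∉ C: no assignment then satisfies all the clues, so t ∈ C.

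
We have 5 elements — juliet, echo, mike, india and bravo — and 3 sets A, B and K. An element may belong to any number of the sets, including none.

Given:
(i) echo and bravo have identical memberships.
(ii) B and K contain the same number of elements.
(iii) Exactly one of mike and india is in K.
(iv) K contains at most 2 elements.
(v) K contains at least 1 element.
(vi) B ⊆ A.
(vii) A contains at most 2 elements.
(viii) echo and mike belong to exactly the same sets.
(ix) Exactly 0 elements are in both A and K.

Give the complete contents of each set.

A = {juliet}; B = {juliet}; K = {india}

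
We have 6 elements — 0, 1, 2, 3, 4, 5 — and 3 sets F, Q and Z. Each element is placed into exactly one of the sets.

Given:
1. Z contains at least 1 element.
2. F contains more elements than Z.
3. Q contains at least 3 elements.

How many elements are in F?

2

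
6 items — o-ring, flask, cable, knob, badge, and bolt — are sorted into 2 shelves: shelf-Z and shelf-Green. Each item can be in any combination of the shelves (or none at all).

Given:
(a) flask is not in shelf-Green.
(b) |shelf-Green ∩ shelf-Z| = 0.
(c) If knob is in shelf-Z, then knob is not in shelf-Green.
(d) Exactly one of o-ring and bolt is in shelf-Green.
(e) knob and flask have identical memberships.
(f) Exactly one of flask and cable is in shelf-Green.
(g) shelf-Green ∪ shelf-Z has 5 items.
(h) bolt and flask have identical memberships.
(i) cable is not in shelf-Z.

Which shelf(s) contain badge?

badge: none

From (a): flask ∉ shelf-Green.
From (i): cable ∉ shelf-Z.
(e): knob matches flask: knob ∉ shelf-Green.
(f) (exactly one): cable ∈ shelf-Green.
(h): bolt matches flask: bolt ∉ shelf-Green.
(d) (exactly one): o-ring ∈ shelf-Green.
Suppose badge ∈ shelf-Z: no assignment then satisfies all the clues, so badge ∉ shelf-Z.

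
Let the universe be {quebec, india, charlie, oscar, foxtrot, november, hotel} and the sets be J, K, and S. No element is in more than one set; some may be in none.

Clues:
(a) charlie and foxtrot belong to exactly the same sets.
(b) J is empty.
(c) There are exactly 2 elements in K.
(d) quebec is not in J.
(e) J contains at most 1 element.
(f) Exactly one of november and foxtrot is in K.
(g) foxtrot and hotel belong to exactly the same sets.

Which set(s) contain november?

november: K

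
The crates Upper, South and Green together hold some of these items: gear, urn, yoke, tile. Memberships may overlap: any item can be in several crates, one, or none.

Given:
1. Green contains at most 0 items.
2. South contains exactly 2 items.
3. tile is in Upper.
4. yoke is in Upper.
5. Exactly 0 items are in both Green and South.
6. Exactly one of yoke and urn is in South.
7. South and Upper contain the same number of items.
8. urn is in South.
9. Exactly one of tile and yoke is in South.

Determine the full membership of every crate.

From (3): tile ∈ Upper.
From (4): yoke ∈ Upper.
From (8): urn ∈ South.
(1): Green already has 0, so the rest are out.
(6) (exactly one): yoke ∉ South.
(9) (exactly one): tile ∈ South.
(2): South already has 2, so the rest are out.
Suppose gear ∈ Upper: no assignment then satisfies all the clues, so gear ∉ Upper.

Upper = {tile, yoke}; South = {tile, urn}; Green = {}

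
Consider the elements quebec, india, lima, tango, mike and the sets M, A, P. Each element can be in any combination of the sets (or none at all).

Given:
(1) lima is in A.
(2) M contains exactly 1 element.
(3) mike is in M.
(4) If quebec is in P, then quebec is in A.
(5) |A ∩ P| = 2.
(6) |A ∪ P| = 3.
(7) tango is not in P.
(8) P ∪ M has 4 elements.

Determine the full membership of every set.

M = {mike}; A = {lima, quebec}; P = {india, lima, quebec}

From (1): lima ∈ A.
From (3): mike ∈ M.
From (7): tango ∉ P.
(2): M already has 1, so the rest are out.
Suppose quebec ∉ A: no assignment then satisfies all the clues, so quebec ∈ A.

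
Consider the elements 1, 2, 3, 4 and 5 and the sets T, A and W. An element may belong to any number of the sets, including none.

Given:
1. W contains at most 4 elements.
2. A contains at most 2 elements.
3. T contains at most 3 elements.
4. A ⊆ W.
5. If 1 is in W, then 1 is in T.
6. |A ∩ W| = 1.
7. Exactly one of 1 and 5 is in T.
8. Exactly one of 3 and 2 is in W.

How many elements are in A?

1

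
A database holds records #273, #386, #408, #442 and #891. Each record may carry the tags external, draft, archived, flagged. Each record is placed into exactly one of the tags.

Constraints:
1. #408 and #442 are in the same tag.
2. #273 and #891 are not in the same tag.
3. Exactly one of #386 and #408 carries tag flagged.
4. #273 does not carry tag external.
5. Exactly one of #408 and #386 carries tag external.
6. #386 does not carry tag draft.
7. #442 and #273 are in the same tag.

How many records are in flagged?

3

From (4): #273 ∉ external.
From (6): #386 ∉ draft.
(7): #442 matches #273: #442 ∉ external.
(1): #408 matches #442: #408 ∉ external.
(5) (exactly one): #386 ∈ external.
(3) (exactly one): #408 ∈ flagged.
(1): #442 matches #408: #442 ∉ draft.
(1): #442 matches #408: #442 ∉ archived.
(1): #442 matches #408: #442 ∈ flagged.
(7): #273 matches #442: #273 ∉ draft.
(7): #273 matches #442: #273 ∉ archived.
(2): #891 ∉ flagged.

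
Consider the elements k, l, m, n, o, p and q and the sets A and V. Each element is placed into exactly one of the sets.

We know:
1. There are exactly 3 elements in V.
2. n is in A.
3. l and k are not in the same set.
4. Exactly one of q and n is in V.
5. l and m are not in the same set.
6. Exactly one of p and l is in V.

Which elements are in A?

A = {k, m, n, p}

From (2): n ∈ A.
(4) (exactly one): q ∈ V.
Suppose k ∉ A: no assignment then satisfies all the clues, so k ∈ A.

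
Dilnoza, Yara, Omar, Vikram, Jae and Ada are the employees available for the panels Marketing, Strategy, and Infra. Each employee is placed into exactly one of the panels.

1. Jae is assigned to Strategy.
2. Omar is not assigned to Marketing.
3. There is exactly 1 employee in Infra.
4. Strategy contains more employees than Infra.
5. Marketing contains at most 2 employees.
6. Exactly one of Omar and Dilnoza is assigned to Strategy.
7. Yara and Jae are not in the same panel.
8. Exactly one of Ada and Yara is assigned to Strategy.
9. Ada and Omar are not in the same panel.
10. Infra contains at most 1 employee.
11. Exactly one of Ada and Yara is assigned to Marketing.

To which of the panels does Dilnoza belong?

From (1): Jae ∈ Strategy.
From (2): Omar ∉ Marketing.
(7): Yara ∉ Strategy.
(8) (exactly one): Ada ∈ Strategy.
(9): Omar ∉ Strategy.
(11) (exactly one): Yara ∈ Marketing.
Only one panel left: Omar ∈ Infra.
(3): Infra already has 1, so the rest are out.
(6) (exactly one): Dilnoza ∈ Strategy.

Dilnoza: Strategy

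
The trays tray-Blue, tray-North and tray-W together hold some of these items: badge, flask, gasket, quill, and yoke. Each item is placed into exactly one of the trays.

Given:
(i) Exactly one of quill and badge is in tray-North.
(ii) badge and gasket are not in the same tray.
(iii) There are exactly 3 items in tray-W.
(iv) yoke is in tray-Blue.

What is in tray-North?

tray-North = {badge}

From (iv): yoke ∈ tray-Blue.
Suppose badge ∉ tray-North: no assignment then satisfies all the clues, so badge ∈ tray-North.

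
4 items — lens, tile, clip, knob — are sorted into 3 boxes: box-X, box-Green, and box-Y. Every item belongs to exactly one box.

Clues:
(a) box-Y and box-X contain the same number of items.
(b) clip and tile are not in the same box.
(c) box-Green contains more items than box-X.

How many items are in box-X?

1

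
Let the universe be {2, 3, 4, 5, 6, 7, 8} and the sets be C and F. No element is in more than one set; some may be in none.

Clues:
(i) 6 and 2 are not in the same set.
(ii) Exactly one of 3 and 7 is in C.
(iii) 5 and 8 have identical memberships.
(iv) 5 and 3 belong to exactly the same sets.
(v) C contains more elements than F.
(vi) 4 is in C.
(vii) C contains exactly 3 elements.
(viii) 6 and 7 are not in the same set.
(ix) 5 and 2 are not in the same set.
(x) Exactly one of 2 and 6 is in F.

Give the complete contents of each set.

From (vi): 4 ∈ C.
Suppose 2 ∉ C: no assignment then satisfies all the clues, so 2 ∈ C.

C = {2, 4, 7}; F = {6}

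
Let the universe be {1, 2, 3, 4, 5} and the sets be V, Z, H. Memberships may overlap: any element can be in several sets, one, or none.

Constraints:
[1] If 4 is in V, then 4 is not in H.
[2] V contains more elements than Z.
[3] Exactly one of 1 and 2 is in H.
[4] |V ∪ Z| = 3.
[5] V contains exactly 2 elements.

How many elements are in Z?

1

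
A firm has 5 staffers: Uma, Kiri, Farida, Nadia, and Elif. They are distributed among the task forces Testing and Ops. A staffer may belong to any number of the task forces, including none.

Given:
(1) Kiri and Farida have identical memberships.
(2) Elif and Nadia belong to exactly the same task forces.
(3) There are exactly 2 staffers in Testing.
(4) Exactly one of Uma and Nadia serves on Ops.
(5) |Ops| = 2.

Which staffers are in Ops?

Ops = {Elif, Nadia}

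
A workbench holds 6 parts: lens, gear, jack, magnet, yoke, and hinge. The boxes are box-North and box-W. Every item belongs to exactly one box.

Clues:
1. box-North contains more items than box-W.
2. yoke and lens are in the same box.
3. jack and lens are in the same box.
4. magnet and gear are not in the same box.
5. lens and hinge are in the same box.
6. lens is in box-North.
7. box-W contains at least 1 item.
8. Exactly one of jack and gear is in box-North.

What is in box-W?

box-W = {gear}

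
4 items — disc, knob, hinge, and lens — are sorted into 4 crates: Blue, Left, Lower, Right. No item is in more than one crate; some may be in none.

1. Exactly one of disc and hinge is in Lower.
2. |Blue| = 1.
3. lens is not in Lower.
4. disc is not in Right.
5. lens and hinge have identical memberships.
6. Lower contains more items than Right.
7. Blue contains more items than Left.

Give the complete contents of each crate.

Blue = {knob}; Left = {}; Lower = {disc}; Right = {}

From (3): lens ∉ Lower.
From (4): disc ∉ Right.
(5): hinge matches lens: hinge ∉ Lower.
(1) (exactly one): disc ∈ Lower.
Suppose knob ∉ Blue: no assignment then satisfies all the clues, so knob ∈ Blue.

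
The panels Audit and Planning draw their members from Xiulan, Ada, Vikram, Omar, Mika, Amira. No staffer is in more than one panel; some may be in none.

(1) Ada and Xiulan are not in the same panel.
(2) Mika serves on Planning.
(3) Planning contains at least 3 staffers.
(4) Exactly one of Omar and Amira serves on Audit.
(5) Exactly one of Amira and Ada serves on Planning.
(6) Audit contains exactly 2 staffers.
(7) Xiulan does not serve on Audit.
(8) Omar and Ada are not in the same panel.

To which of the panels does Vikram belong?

From (2): Mika ∈ Planning.
From (7): Xiulan ∉ Audit.
Suppose Vikram ∉ Audit: no assignment then satisfies all the clues, so Vikram ∈ Audit.

Vikram: Audit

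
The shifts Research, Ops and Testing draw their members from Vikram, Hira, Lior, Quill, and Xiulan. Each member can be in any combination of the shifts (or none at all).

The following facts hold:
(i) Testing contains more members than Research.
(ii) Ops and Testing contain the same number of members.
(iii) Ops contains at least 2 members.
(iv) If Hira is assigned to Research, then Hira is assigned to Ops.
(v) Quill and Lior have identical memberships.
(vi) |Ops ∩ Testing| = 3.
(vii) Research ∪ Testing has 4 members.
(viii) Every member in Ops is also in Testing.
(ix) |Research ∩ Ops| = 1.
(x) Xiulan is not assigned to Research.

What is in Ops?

Ops = {Hira, Lior, Quill}

From (x): Xiulan ∉ Research.
Suppose Vikram ∈ Ops: no assignment then satisfies all the clues, so Vikram ∉ Ops.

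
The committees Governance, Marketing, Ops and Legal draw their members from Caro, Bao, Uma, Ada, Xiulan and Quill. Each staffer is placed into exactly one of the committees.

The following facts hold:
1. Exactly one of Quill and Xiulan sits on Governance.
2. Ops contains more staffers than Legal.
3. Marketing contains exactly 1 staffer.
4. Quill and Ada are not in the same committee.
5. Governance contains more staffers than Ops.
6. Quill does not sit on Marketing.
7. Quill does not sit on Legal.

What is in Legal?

Legal = {}

From (6): Quill ∉ Marketing.
From (7): Quill ∉ Legal.
Suppose Caro ∈ Legal: no assignment then satisfies all the clues, so Caro ∉ Legal.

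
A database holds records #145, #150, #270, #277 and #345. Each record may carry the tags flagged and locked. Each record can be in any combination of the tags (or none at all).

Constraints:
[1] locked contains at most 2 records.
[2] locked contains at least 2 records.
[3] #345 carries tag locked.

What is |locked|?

2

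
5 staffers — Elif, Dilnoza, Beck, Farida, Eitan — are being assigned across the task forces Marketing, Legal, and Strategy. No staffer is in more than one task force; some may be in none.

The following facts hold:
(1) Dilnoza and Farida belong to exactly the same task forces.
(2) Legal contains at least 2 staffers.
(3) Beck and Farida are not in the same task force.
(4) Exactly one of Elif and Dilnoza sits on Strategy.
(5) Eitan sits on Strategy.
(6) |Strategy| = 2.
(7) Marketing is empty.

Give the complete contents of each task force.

Marketing = {}; Legal = {Dilnoza, Farida}; Strategy = {Eitan, Elif}

From (5): Eitan ∈ Strategy.
(7): Marketing already has 0, so the rest are out.
Suppose Elif ∈ Legal: no assignment then satisfies all the clues, so Elif ∉ Legal.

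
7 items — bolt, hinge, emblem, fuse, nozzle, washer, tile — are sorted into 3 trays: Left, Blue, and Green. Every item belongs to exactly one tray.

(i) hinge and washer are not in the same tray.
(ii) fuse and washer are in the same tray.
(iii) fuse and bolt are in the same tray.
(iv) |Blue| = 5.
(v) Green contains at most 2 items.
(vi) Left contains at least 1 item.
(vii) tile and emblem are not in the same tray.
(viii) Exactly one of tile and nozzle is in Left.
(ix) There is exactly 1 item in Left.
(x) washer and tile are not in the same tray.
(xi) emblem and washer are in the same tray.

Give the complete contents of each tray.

Left = {tile}; Blue = {bolt, emblem, fuse, nozzle, washer}; Green = {hinge}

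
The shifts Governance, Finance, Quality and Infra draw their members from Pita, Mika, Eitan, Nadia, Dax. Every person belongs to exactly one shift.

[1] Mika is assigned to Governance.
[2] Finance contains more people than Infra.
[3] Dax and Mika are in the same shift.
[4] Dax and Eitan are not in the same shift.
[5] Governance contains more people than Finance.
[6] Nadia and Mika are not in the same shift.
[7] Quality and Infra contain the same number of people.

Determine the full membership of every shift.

Governance = {Dax, Mika, Pita}; Finance = {Eitan, Nadia}; Quality = {}; Infra = {}

From (1): Mika ∈ Governance.
(3): Dax matches Mika: Dax ∈ Governance.
(4): Eitan ∉ Governance.
(6): Nadia ∉ Governance.
Suppose Pita ∉ Governance: no assignment then satisfies all the clues, so Pita ∈ Governance.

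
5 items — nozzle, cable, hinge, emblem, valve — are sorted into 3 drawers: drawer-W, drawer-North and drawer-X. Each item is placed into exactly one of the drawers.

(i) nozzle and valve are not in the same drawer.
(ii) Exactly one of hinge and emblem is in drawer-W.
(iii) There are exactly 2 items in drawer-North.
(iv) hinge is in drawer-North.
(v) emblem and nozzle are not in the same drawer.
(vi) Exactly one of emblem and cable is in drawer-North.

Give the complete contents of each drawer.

drawer-W = {emblem, valve}; drawer-North = {cable, hinge}; drawer-X = {nozzle}

From (iv): hinge ∈ drawer-North.
(ii) (exactly one): emblem ∈ drawer-W.
(v): nozzle ∉ drawer-W.
(vi) (exactly one): cable ∈ drawer-North.
(iii): drawer-North already has 2, so the rest are out.
Only one drawer left: nozzle ∈ drawer-X.
(i): valve ∉ drawer-X.
Only one drawer left: valve ∈ drawer-W.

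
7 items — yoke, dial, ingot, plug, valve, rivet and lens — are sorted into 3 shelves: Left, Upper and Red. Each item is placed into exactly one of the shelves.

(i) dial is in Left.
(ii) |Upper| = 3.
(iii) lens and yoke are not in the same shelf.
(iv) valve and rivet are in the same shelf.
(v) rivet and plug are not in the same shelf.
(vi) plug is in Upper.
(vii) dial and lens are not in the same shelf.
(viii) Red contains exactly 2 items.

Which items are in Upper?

Upper = {ingot, lens, plug}

From (i): dial ∈ Left.
From (vi): plug ∈ Upper.
(v): rivet ∉ Upper.
(vii): lens ∉ Left.
(iv): valve matches rivet: valve ∉ Upper.
Suppose yoke ∈ Upper: no assignment then satisfies all the clues, so yoke ∉ Upper.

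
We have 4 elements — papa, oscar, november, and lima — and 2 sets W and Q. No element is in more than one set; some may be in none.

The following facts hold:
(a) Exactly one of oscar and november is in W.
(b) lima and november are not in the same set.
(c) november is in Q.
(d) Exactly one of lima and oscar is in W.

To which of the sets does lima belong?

lima: none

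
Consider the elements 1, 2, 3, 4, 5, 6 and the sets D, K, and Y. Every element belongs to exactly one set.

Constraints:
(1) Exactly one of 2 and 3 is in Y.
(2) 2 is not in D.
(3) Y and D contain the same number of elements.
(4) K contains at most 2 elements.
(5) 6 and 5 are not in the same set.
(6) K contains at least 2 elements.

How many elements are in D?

2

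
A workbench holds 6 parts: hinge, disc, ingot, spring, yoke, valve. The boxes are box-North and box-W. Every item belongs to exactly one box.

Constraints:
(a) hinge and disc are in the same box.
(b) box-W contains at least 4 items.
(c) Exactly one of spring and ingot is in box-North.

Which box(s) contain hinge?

hinge: box-W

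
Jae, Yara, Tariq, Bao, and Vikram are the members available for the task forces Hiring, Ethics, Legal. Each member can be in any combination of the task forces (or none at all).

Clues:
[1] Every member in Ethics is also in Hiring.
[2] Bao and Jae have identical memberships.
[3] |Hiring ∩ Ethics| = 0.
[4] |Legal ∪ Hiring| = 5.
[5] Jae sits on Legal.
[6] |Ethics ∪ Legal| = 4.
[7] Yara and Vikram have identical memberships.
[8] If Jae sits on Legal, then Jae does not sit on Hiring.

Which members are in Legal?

Legal = {Bao, Jae, Vikram, Yara}

From (5): Jae ∈ Legal.
(2): Bao matches Jae: Bao ∈ Legal.
(8): Jae ∉ Hiring.
(1) contrapositive: Jae ∉ Ethics.
(2): Bao matches Jae: Bao ∉ Hiring.
(2): Bao matches Jae: Bao ∉ Ethics.
Suppose Yara ∉ Legal: no assignment then satisfies all the clues, so Yara ∈ Legal.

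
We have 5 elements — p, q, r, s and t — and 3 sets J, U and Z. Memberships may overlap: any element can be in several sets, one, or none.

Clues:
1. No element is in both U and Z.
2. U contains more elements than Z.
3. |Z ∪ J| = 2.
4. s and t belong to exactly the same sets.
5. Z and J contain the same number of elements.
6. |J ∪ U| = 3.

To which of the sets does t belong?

t: U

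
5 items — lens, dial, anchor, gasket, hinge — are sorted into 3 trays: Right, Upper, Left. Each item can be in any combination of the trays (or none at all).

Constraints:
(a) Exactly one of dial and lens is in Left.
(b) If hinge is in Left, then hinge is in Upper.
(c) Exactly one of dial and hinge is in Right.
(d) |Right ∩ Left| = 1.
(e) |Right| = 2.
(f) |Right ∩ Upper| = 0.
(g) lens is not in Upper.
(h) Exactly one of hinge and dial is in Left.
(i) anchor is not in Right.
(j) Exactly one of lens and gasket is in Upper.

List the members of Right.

Right = {dial, lens}

From (g): lens ∉ Upper.
From (i): anchor ∉ Right.
(j) (exactly one): gasket ∈ Upper.
Suppose lens ∉ Right: no assignment then satisfies all the clues, so lens ∈ Right.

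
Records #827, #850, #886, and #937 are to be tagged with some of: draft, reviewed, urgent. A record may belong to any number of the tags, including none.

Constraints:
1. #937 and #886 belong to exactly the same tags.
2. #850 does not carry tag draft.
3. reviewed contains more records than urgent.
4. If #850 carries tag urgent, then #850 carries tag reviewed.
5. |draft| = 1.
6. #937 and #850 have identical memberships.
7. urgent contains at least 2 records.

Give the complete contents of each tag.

draft = {#827}; reviewed = {#827, #850, #886, #937}; urgent = {#850, #886, #937}

From (2): #850 ∉ draft.
(6): #937 matches #850: #937 ∉ draft.
(1): #886 matches #937: #886 ∉ draft.
(5): only 1 candidates remain for draft, so all are in.
Suppose #827 ∉ reviewed: no assignment then satisfies all the clues, so #827 ∈ reviewed.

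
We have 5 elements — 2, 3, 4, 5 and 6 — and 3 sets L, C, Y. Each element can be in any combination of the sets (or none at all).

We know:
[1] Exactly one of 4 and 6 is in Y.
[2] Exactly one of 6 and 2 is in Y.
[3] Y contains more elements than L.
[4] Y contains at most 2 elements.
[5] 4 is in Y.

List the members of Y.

From (5): 4 ∈ Y.
(1) (exactly one): 6 ∉ Y.
(2) (exactly one): 2 ∈ Y.
(4): Y already has 2, so the rest are out.

Y = {2, 4}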